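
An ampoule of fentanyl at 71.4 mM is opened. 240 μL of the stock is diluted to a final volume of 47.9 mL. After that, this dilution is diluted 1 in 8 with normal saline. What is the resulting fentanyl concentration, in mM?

Overall dilution factor = 199.6 × 8 = 1597.
71.4 mM / 1597 = 0.0447 mM.

0.0447 mM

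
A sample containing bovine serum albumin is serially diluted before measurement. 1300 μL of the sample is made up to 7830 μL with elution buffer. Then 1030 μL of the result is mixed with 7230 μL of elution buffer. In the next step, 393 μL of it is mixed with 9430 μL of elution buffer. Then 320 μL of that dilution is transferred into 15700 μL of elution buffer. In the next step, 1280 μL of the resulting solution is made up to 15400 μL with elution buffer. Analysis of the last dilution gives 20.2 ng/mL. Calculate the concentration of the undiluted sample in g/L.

Overall dilution factor = 6.023 × 8.019 × 24.99 × 50.06 × 12.03 = 7.27 × 10⁵.
Original = 20.2 ng/mL × 7.27 × 10⁵ = 1.47 × 10⁷ ng/mL = 14.7 g/L.

14.7 g/L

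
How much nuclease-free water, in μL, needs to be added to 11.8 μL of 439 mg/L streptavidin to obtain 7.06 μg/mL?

7.06 μg/mL = 7.06 mg/L.
V₂ = C₁V₁/C₂ = 439 × 11.8 / 7.06 = 734 μL.
Diluent to add = V₂ − V₁ = 734 − 11.8 = 722 μL.

722 μL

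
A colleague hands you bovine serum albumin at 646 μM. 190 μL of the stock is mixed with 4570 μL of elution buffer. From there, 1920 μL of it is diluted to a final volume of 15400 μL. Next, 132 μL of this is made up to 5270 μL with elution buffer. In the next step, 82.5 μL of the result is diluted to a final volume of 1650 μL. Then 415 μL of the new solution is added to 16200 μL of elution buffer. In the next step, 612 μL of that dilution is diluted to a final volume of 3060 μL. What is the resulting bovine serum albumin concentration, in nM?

0.0201 nM

Overall dilution factor = 25.05 × 8.021 × 39.92 × 20 × 40.04 × 5 = 3.21 × 10⁷.
646 μM / 3.21 × 10⁷ = 2.01 × 10⁻⁵ μM = 0.0201 nM.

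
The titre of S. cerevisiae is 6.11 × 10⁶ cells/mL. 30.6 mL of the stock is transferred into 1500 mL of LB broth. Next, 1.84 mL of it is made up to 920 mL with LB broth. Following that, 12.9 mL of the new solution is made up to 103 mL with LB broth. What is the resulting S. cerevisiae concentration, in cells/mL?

Overall dilution factor = 50.02 × 500 × 7.984 = 2.00 × 10⁵.
6.11 × 10⁶ cells/mL / 2.00 × 10⁵ = 30.6 cells/mL.

30.6 cells/mL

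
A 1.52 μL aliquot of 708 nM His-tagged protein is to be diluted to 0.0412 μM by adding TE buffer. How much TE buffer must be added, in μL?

0.0412 μM = 41.2 nM.
V₂ = C₁V₁/C₂ = 708 × 1.52 / 41.2 = 26.1 μL.
Diluent to add = V₂ − V₁ = 26.1 − 1.52 = 24.6 μL.

24.6 μL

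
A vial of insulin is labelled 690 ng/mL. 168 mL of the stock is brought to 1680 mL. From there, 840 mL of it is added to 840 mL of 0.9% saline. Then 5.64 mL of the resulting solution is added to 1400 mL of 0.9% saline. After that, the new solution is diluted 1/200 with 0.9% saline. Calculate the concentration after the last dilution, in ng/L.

Overall dilution factor = 10 × 2 × 249.2 × 200 = 9.97 × 10⁵.
690 ng/mL / 9.97 × 10⁵ = 6.92 × 10⁻⁴ ng/mL = 0.692 ng/L.

0.692 ng/L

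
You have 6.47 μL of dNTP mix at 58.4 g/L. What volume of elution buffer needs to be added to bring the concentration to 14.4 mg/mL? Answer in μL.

19.8 μL

14.4 mg/mL = 14.4 g/L.
V₂ = C₁V₁/C₂ = 58.4 × 6.47 / 14.4 = 26.2 μL.
Diluent to add = V₂ − V₁ = 26.2 − 6.47 = 19.8 μL.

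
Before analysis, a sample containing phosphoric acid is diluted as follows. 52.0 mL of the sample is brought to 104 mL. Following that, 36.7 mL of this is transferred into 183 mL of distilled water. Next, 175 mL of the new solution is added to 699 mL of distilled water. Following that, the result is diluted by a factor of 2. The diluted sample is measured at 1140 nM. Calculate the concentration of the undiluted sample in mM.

Overall dilution factor = 2 × 5.986 × 4.994 × 2 = 120.
Original = 1140 nM × 120 = 1.36 × 10⁵ nM = 0.136 mM.

0.136 mM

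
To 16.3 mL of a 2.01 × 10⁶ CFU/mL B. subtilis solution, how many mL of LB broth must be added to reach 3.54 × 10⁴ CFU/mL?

V₂ = C₁V₁/C₂ = 2.01 × 10⁶ × 16.3 / 3.54 × 10⁴ = 926 mL.
Diluent to add = V₂ − V₁ = 926 − 16.3 = 909 mL.

909 mL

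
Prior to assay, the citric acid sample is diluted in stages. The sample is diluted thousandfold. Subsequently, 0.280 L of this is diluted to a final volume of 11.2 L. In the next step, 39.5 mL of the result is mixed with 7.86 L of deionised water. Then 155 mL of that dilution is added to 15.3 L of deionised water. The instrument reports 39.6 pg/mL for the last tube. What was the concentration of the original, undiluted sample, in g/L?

Overall dilution factor = 1000 × 40 × 200.0 × 99.71 = 7.98 × 10⁸.
Original = 39.6 pg/mL × 7.98 × 10⁸ = 3.16 × 10¹⁰ pg/mL = 31.6 g/L.

31.6 g/L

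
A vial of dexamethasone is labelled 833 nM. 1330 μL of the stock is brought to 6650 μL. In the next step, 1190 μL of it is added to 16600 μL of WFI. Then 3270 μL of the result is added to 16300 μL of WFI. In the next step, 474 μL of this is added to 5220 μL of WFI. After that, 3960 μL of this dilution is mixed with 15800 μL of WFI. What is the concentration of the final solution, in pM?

Overall dilution factor = 5 × 14.95 × 5.985 × 12.01 × 4.990 = 2.68 × 10⁴.
833 nM / 2.68 × 10⁴ = 0.0311 nM = 31.1 pM.

31.1 pM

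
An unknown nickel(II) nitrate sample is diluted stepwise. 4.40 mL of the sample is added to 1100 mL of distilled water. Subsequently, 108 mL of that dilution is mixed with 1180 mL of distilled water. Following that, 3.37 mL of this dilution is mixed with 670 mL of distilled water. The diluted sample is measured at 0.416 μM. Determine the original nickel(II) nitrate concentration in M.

Overall dilution factor = 251 × 11.93 × 199.8 = 5.98 × 10⁵.
Original = 0.416 μM × 5.98 × 10⁵ = 2.49 × 10⁵ μM = 0.249 M.

0.249 M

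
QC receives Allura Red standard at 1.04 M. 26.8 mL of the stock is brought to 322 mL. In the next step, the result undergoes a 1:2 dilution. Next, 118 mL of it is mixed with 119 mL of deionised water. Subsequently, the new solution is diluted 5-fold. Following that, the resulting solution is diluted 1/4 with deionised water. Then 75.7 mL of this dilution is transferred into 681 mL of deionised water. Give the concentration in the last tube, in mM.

0.108 mM

Overall dilution factor = 12.01 × 2 × 2.008 × 5 × 4 × 9.996 = 9649.
1.04 M / 9649 = 1.08 × 10⁻⁴ M = 0.108 mM.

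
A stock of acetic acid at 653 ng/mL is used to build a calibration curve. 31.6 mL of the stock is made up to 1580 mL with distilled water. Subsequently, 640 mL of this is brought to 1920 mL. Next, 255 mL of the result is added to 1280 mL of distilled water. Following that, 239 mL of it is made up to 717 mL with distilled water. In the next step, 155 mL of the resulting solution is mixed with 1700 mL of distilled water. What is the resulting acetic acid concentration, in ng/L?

Overall dilution factor = 50 × 3 × 6.020 × 3 × 11.97 = 3.24 × 10⁴.
653 ng/mL / 3.24 × 10⁴ = 0.0201 ng/mL = 20.1 ng/L.

20.1 ng/L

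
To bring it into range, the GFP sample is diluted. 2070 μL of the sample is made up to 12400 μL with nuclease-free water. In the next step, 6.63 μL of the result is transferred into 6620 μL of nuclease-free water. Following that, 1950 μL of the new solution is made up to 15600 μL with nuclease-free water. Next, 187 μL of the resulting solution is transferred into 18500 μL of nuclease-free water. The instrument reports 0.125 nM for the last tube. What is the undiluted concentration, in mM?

Overall dilution factor = 5.990 × 999.5 × 8 × 99.93 = 4.79 × 10⁶.
Original = 0.125 nM × 4.79 × 10⁶ = 5.98 × 10⁵ nM = 0.598 mM.

0.598 mM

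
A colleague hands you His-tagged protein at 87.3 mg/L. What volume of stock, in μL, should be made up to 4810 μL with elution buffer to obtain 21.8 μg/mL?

21.8 μg/mL = 21.8 mg/L.
V₁ = C₂V₂/C₁ = 21.8 × 4810 / 87.3 = 1201 μL.

1200 μL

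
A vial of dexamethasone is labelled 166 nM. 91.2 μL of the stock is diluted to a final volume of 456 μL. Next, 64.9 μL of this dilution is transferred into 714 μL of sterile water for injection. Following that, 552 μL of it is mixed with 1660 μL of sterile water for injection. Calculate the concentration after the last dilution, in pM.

Overall dilution factor = 5 × 12.00 × 4.007 = 240.
166 nM / 240 = 0.690 nM = 690 pM.

690 pM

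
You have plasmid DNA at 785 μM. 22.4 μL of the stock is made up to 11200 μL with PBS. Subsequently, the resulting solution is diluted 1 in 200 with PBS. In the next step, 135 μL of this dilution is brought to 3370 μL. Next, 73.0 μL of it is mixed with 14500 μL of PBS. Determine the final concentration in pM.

1.58 pM

Overall dilution factor = 500 × 200 × 24.96 × 199.6 = 4.98 × 10⁸.
785 μM / 4.98 × 10⁸ = 1.58 × 10⁻⁶ μM = 1.58 pM.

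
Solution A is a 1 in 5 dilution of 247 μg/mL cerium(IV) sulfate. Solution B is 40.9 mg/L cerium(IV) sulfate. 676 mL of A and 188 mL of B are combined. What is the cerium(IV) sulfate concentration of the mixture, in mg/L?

C_A = 247 μg/mL / 5 = 49.4 μg/mL.
C_B = 40.9 mg/L = 40.9 μg/mL.
C_mix = (C_A·V_A + C_B·V_B)/(V_A + V_B) = (49.4×676 + 40.9×188) / 864.0 = 47.6 μg/mL = 47.6 mg/L.

47.6 mg/L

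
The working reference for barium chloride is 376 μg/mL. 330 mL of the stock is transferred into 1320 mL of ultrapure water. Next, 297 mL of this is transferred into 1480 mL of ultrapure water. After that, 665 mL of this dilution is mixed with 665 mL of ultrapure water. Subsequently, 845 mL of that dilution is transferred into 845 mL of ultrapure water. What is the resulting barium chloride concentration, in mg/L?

Overall dilution factor = 5 × 5.983 × 2 × 2 = 120.
376 μg/mL / 120 = 3.14 μg/mL = 3.14 mg/L.

3.14 mg/L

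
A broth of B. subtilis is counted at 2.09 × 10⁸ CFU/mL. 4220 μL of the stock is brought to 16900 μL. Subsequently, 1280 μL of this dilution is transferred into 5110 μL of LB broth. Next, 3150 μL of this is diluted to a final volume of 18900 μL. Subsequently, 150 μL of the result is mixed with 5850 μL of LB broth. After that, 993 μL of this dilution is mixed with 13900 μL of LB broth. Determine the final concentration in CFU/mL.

2900 CFU/mL

Overall dilution factor = 4.005 × 4.992 × 6 × 40 × 15.00 = 7.20 × 10⁴.
2.09 × 10⁸ CFU/mL / 7.20 × 10⁴ = 2900 CFU/mL.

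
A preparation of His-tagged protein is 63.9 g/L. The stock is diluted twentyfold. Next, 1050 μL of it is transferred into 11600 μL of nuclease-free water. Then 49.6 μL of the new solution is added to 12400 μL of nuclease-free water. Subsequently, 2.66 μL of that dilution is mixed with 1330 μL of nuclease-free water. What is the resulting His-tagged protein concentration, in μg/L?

Overall dilution factor = 20 × 12.05 × 251 × 501 = 3.03 × 10⁷.
63.9 g/L / 3.03 × 10⁷ = 2.11 × 10⁻⁶ g/L = 2.11 μg/L.

2.11 μg/L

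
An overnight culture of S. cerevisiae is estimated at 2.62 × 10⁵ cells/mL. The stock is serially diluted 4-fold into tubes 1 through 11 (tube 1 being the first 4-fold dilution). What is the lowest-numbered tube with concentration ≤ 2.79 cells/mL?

tube 9

Tube n has concentration 2.62 × 10⁵ cells/mL / 4ⁿ.
Need 4ⁿ ≥ 2.62 × 10⁵ cells/mL / 2.79 cells/mL = 9.39 × 10⁴, so n ≥ 8.26.
First such tube: n = 9.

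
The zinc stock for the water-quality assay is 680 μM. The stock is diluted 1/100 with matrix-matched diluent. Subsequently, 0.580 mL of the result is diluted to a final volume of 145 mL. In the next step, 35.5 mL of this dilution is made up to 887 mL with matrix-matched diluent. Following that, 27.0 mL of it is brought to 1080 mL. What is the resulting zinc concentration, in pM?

27.2 pM

Overall dilution factor = 100 × 250 × 24.99 × 40 = 2.50 × 10⁷.
680 μM / 2.50 × 10⁷ = 2.72 × 10⁻⁵ μM = 27.2 pM.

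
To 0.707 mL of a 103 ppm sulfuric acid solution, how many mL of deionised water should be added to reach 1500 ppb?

1500 ppb = 1.50 ppm.
V₂ = C₁V₁/C₂ = 103 × 0.707 / 1.50 = 48.5 mL.
Diluent to add = V₂ − V₁ = 48.5 − 0.707 = 47.8 mL.

47.8 mL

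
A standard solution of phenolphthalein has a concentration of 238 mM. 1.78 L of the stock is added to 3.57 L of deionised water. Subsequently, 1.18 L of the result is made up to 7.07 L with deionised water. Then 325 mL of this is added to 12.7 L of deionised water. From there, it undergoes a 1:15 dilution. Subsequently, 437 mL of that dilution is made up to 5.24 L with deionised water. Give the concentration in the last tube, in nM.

1830 nM

Overall dilution factor = 3.006 × 5.992 × 40.08 × 15 × 11.99 = 1.30 × 10⁵.
238 mM / 1.30 × 10⁵ = 1.83 × 10⁻³ mM = 1830 nM.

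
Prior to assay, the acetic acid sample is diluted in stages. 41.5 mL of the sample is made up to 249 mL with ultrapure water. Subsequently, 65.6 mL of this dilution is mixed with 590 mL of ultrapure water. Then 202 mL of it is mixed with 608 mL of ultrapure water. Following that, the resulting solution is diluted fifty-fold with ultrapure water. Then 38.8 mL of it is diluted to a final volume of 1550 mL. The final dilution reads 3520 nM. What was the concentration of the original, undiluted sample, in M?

1.69 M

Overall dilution factor = 6 × 9.994 × 4.010 × 50 × 39.95 = 4.80 × 10⁵.
Original = 3520 nM × 4.80 × 10⁵ = 1.69 × 10⁹ nM = 1.69 M.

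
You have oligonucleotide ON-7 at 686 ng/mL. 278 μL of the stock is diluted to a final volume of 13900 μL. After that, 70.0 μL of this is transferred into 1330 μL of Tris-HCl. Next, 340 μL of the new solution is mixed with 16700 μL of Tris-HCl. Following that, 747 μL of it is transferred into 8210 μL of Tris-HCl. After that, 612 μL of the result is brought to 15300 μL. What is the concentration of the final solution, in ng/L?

Overall dilution factor = 50 × 20 × 50.12 × 11.99 × 25 = 1.50 × 10⁷.
686 ng/mL / 1.50 × 10⁷ = 4.57 × 10⁻⁵ ng/mL = 0.0457 ng/L.

0.0457 ng/L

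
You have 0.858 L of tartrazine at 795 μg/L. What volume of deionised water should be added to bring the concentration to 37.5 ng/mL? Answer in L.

17.3 L

37.5 ng/mL = 37.5 μg/L.
V₂ = C₁V₁/C₂ = 795 × 0.858 / 37.5 = 18.2 L.
Diluent to add = V₂ − V₁ = 18.2 − 0.858 = 17.3 L.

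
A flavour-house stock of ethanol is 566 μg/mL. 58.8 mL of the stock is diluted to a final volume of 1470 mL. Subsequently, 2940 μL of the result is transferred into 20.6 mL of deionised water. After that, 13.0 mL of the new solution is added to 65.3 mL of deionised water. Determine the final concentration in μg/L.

469 μg/L

Overall dilution factor = 25 × 8.007 × 6.023 = 1206.
566 μg/mL / 1206 = 0.469 μg/mL = 469 μg/L.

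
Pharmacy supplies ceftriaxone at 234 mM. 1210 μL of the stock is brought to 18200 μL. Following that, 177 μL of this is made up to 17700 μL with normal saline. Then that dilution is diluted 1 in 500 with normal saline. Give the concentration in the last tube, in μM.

Overall dilution factor = 15.04 × 100 × 500 = 7.52 × 10⁵.
234 mM / 7.52 × 10⁵ = 3.11 × 10⁻⁴ mM = 0.311 μM.

0.311 μM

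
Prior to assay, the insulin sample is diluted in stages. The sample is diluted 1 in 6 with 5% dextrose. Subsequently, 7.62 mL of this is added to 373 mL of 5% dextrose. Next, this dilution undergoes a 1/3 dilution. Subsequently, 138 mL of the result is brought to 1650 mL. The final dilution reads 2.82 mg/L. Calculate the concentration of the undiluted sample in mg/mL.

30.3 mg/mL

Overall dilution factor = 6 × 49.95 × 3 × 11.96 = 1.08 × 10⁴.
Original = 2.82 mg/L × 1.08 × 10⁴ = 3.03 × 10⁴ mg/L = 30.3 mg/mL.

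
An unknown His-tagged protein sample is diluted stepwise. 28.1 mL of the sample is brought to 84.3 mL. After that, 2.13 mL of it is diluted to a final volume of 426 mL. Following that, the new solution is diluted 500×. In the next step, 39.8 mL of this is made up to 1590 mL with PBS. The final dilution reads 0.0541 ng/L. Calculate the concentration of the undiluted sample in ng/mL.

Overall dilution factor = 3 × 200 × 500 × 39.95 = 1.20 × 10⁷.
Original = 0.0541 ng/L × 1.20 × 10⁷ = 6.48 × 10⁵ ng/L = 648 ng/mL.

648 ng/mL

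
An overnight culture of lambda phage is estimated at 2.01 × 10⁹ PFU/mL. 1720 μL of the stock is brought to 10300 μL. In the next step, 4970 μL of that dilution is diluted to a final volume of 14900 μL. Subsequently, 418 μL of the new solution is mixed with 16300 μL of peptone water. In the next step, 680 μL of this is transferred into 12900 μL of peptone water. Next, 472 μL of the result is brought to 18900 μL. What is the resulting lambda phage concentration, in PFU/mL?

Overall dilution factor = 5.988 × 2.998 × 40.00 × 19.97 × 40.04 = 5.74 × 10⁵.
2.01 × 10⁹ PFU/mL / 5.74 × 10⁵ = 3500 PFU/mL.

3500 PFU/mL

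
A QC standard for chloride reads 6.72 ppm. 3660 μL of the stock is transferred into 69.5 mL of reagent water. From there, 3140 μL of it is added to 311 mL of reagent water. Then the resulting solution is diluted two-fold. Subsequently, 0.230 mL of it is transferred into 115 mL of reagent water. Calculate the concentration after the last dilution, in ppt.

3.35 ppt

Overall dilution factor = 19.99 × 100.0 × 2 × 501 = 2.00 × 10⁶.
6.72 ppm / 2.00 × 10⁶ = 3.35 × 10⁻⁶ ppm = 3.35 ppt.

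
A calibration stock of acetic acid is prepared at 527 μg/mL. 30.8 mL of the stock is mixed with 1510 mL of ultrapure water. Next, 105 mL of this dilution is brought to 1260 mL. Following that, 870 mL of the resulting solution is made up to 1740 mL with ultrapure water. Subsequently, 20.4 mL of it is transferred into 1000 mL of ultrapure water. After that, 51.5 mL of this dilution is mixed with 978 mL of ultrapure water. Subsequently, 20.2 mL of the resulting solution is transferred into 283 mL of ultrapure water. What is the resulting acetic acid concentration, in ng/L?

29.2 ng/L

Overall dilution factor = 50.03 × 12 × 2 × 50.02 × 19.99 × 15.01 = 1.80 × 10⁷.
527 μg/mL / 1.80 × 10⁷ = 2.92 × 10⁻⁵ μg/mL = 29.2 ng/L.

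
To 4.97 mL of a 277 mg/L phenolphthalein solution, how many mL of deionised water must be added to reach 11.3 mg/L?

117 mL

V₂ = C₁V₁/C₂ = 277 × 4.97 / 11.3 = 122 mL.
Diluent to add = V₂ − V₁ = 122 − 4.97 = 117 mL.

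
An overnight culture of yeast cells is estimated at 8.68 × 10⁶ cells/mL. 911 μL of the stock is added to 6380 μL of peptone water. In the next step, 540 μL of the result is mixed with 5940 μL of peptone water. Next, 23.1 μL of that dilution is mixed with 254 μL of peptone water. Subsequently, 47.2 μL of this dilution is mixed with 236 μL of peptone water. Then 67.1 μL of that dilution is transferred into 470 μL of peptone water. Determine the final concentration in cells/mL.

157 cells/mL

Overall dilution factor = 8.003 × 12 × 12.00 × 6 × 8.004 = 5.53 × 10⁴.
8.68 × 10⁶ cells/mL / 5.53 × 10⁴ = 157 cells/mL.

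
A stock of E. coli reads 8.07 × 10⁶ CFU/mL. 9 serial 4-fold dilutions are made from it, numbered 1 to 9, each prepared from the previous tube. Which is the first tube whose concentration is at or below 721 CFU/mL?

Tube n has concentration 8.07 × 10⁶ CFU/mL / 4ⁿ.
Need 4ⁿ ≥ 8.07 × 10⁶ CFU/mL / 721 CFU/mL = 1.12 × 10⁴, so n ≥ 6.73.
First such tube: n = 7.

tube 7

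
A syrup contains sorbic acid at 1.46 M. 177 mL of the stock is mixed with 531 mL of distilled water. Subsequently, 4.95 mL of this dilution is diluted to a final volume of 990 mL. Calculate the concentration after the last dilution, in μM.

1820 μM

Overall dilution factor = 4 × 200 = 800.
1.46 M / 800 = 1.82 × 10⁻³ M = 1820 μM.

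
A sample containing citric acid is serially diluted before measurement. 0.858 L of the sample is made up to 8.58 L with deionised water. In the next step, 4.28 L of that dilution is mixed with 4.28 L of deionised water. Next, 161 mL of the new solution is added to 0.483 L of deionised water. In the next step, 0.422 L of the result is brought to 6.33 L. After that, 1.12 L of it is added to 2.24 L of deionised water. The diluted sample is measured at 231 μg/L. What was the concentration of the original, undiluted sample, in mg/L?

832 mg/L

Overall dilution factor = 10 × 2 × 4 × 15 × 3 = 3600.
Original = 231 μg/L × 3600 = 8.32 × 10⁵ μg/L = 832 mg/L.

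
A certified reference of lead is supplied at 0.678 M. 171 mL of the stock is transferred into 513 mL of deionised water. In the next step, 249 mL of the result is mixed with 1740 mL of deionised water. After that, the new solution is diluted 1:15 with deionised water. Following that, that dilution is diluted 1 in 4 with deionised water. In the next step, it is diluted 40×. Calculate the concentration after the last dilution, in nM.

Overall dilution factor = 4 × 7.988 × 15 × 4 × 40 = 7.67 × 10⁴.
0.678 M / 7.67 × 10⁴ = 8.84 × 10⁻⁶ M = 8840 nM.

8840 nM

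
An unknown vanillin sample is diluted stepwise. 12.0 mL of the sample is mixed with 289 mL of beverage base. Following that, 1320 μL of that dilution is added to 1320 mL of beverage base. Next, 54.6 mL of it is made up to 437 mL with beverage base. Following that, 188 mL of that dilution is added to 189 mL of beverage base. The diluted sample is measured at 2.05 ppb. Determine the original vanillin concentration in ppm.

826 ppm

Overall dilution factor = 25.08 × 1001 × 8.004 × 2.005 = 4.03 × 10⁵.
Original = 2.05 ppb × 4.03 × 10⁵ = 8.26 × 10⁵ ppb = 826 ppm.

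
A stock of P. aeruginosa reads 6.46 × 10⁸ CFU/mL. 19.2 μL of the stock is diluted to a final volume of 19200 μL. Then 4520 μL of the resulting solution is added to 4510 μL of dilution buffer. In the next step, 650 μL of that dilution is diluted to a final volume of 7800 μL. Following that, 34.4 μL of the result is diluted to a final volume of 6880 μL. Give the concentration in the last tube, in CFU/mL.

135 CFU/mL

Overall dilution factor = 1000 × 1.998 × 12 × 200 = 4.79 × 10⁶.
6.46 × 10⁸ CFU/mL / 4.79 × 10⁶ = 135 CFU/mL.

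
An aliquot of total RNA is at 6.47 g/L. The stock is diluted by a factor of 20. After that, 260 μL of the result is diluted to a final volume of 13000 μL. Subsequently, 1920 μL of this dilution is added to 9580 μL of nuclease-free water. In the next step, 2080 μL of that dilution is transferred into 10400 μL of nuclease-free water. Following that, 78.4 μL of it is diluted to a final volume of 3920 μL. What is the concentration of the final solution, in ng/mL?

Overall dilution factor = 20 × 50 × 5.990 × 6 × 50 = 1.80 × 10⁶.
6.47 g/L / 1.80 × 10⁶ = 3.60 × 10⁻⁶ g/L = 3.60 ng/mL.

3.60 ng/mL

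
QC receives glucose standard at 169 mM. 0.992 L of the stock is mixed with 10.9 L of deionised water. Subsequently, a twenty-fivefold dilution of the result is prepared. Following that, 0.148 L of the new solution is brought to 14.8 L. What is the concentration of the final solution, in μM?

Overall dilution factor = 11.99 × 25 × 100 = 3.00 × 10⁴.
169 mM / 3.00 × 10⁴ = 5.64 × 10⁻³ mM = 5.64 μM.

5.64 μM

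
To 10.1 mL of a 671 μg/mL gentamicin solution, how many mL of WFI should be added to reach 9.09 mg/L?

735 mL

9.09 mg/L = 9.09 μg/mL.
V₂ = C₁V₁/C₂ = 671 × 10.1 / 9.09 = 746 mL.
Diluent to add = V₂ − V₁ = 746 − 10.1 = 735 mL.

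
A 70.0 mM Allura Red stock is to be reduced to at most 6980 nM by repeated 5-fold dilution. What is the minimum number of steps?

Need 5ⁿ ≥ 1.00 × 10⁴, so n ≥ log(1.00 × 10⁴)/log(5) = 5.72.
Minimum whole steps: n = 6.

6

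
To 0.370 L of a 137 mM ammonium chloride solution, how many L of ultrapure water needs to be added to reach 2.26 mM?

V₂ = C₁V₁/C₂ = 137 × 0.370 / 2.26 = 22.4 L.
Diluent to add = V₂ − V₁ = 22.4 − 0.370 = 22.1 L.

22.1 L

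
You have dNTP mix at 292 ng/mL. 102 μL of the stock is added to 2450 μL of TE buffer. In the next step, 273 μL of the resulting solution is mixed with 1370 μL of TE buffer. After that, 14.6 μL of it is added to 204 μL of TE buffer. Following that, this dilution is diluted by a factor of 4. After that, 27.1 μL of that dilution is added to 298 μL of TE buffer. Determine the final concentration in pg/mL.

2.70 pg/mL

Overall dilution factor = 25.02 × 6.018 × 14.97 × 4 × 12.00 = 1.08 × 10⁵.
292 ng/mL / 1.08 × 10⁵ = 2.70 × 10⁻³ ng/mL = 2.70 pg/mL.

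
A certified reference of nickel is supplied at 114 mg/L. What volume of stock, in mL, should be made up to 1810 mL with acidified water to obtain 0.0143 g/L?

227 mL

0.0143 g/L = 14.3 mg/L.
V₁ = C₂V₂/C₁ = 14.3 × 1810 / 114 = 227 mL.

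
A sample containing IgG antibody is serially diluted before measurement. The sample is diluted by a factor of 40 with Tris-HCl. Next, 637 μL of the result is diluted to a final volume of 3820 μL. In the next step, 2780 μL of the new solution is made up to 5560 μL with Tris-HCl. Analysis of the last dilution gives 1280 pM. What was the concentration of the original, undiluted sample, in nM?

Overall dilution factor = 40 × 5.997 × 2 = 480.
Original = 1280 pM × 480 = 6.14 × 10⁵ pM = 614 nM.

614 nM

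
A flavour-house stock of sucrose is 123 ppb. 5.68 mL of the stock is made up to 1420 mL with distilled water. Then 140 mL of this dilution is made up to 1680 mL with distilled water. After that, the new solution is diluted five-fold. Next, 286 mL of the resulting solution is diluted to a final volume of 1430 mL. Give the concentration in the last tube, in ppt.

1.64 ppt

Overall dilution factor = 250 × 12 × 5 × 5 = 7.50 × 10⁴.
123 ppb / 7.50 × 10⁴ = 1.64 × 10⁻³ ppb = 1.64 ppt.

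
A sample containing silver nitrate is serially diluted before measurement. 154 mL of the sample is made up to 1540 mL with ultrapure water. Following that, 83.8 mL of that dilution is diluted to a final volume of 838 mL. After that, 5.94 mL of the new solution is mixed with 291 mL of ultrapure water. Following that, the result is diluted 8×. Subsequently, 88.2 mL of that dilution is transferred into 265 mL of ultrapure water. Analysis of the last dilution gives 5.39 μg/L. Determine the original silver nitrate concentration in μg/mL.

863 μg/mL

Overall dilution factor = 10 × 10 × 49.99 × 8 × 4.005 = 1.60 × 10⁵.
Original = 5.39 μg/L × 1.60 × 10⁵ = 8.63 × 10⁵ μg/L = 863 μg/mL.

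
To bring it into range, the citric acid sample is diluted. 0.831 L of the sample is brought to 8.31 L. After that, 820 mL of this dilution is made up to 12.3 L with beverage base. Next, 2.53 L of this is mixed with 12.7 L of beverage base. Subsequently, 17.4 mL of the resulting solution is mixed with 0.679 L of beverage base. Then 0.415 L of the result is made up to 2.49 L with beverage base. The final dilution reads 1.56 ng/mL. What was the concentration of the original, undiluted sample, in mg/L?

338 mg/L

Overall dilution factor = 10 × 15 × 6.020 × 40.02 × 6 = 2.17 × 10⁵.
Original = 1.56 ng/mL × 2.17 × 10⁵ = 3.38 × 10⁵ ng/mL = 338 mg/L.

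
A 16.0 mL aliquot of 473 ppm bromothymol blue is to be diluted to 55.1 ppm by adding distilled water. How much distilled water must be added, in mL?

121 mL

V₂ = C₁V₁/C₂ = 473 × 16.0 / 55.1 = 137 mL.
Diluent to add = V₂ − V₁ = 137 − 16.0 = 121 mL.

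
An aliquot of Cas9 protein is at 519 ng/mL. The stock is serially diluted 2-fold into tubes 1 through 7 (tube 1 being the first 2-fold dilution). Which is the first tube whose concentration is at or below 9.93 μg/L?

tube 6

Tube n has concentration 519 ng/mL / 2ⁿ.
Need 2ⁿ ≥ 519 ng/mL / 9.93 μg/L = 52.3, so n ≥ 5.71.
First such tube: n = 6.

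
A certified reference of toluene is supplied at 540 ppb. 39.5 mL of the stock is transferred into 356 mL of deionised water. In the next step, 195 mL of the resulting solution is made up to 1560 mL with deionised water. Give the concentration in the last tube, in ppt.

Overall dilution factor = 10.01 × 8 = 80.1.
540 ppb / 80.1 = 6.74 ppb = 6740 ppt.

6740 ppt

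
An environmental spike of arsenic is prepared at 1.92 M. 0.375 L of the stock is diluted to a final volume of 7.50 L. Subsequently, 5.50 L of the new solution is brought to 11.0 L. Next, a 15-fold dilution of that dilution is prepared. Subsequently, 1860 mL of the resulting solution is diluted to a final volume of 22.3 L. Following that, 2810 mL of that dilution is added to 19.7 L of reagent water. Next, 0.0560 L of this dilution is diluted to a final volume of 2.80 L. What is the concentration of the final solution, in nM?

666 nM

Overall dilution factor = 20 × 2 × 15 × 11.99 × 8.011 × 50 = 2.88 × 10⁶.
1.92 M / 2.88 × 10⁶ = 6.66 × 10⁻⁷ M = 666 nM.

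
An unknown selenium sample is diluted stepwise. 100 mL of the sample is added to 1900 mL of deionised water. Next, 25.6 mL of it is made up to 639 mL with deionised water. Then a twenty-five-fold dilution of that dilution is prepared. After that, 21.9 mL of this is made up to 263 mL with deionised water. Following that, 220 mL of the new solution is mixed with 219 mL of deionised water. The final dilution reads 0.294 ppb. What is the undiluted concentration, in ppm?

Overall dilution factor = 20 × 24.96 × 25 × 12.01 × 1.995 = 2.99 × 10⁵.
Original = 0.294 ppb × 2.99 × 10⁵ = 8.79 × 10⁴ ppb = 87.9 ppm.

87.9 ppm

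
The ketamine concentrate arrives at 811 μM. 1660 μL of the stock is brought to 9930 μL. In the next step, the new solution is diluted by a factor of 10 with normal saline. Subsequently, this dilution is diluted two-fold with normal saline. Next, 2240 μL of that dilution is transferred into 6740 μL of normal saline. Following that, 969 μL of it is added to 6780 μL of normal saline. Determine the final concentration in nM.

Overall dilution factor = 5.982 × 10 × 2 × 4.009 × 7.997 = 3835.
811 μM / 3835 = 0.211 μM = 211 nM.

211 nM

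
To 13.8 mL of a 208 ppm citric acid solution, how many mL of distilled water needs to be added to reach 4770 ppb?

4770 ppb = 4.77 ppm.
V₂ = C₁V₁/C₂ = 208 × 13.8 / 4.77 = 602 mL.
Diluent to add = V₂ − V₁ = 602 − 13.8 = 588 mL.

588 mL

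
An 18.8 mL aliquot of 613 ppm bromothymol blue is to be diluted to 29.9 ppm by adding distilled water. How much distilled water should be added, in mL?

V₂ = C₁V₁/C₂ = 613 × 18.8 / 29.9 = 385 mL.
Diluent to add = V₂ − V₁ = 385 − 18.8 = 367 mL.

367 mL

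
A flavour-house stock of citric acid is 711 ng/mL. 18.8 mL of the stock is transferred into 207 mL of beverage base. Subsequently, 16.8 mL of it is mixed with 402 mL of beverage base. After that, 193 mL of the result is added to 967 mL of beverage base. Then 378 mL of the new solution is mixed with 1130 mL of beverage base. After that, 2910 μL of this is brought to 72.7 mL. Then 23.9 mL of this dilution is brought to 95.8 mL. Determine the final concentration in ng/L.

Overall dilution factor = 12.01 × 24.93 × 6.010 × 3.989 × 24.98 × 4.008 = 7.19 × 10⁵.
711 ng/mL / 7.19 × 10⁵ = 9.89 × 10⁻⁴ ng/mL = 0.989 ng/L.

0.989 ng/L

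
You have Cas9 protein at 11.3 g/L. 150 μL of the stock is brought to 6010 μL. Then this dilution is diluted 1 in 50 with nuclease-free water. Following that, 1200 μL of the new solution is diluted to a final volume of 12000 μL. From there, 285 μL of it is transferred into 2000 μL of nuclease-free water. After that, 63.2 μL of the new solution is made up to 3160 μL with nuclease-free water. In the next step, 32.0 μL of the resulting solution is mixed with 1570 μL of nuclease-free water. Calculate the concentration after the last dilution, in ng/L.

28.1 ng/L

Overall dilution factor = 40.07 × 50 × 10 × 8.018 × 50 × 50.06 = 4.02 × 10⁸.
11.3 g/L / 4.02 × 10⁸ = 2.81 × 10⁻⁸ g/L = 28.1 ng/L.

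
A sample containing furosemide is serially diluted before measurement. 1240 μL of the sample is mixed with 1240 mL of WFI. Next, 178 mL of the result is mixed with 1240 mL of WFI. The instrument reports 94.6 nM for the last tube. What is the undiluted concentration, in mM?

0.754 mM

Overall dilution factor = 1001 × 7.966 = 7974.
Original = 94.6 nM × 7974 = 7.54 × 10⁵ nM = 0.754 mM.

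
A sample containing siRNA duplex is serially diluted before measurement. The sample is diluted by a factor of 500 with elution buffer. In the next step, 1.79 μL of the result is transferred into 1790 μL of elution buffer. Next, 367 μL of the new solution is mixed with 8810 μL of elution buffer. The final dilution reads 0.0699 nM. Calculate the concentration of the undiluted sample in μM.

Overall dilution factor = 500 × 1001 × 25.01 = 1.25 × 10⁷.
Original = 0.0699 nM × 1.25 × 10⁷ = 8.75 × 10⁵ nM = 875 μM.

875 μM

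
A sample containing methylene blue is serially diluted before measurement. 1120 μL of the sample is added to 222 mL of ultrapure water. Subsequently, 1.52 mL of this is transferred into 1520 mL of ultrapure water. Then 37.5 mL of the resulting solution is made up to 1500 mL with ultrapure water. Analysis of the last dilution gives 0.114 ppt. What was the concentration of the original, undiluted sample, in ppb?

909 ppb

Overall dilution factor = 199.2 × 1001 × 40 = 7.98 × 10⁶.
Original = 0.114 ppt × 7.98 × 10⁶ = 9.09 × 10⁵ ppt = 909 ppb.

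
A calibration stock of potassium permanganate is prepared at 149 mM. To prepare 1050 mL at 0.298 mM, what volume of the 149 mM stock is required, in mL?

V₁ = C₂V₂/C₁ = 0.298 × 1050 / 149 = 2.10 mL.

2.10 mL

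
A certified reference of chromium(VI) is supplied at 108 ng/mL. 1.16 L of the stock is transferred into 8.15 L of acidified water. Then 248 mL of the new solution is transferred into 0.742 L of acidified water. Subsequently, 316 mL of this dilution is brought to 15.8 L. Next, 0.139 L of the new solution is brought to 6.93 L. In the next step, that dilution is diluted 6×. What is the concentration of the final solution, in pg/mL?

0.225 pg/mL

Overall dilution factor = 8.026 × 3.992 × 50 × 49.86 × 6 = 4.79 × 10⁵.
108 ng/mL / 4.79 × 10⁵ = 2.25 × 10⁻⁴ ng/mL = 0.225 pg/mL.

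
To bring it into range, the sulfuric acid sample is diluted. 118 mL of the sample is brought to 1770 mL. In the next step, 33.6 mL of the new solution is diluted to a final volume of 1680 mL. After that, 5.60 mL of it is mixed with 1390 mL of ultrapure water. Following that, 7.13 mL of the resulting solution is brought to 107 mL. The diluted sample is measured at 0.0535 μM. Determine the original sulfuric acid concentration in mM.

Overall dilution factor = 15 × 50 × 249.2 × 15.01 = 2.80 × 10⁶.
Original = 0.0535 μM × 2.80 × 10⁶ = 1.50 × 10⁵ μM = 150 mM.

150 mM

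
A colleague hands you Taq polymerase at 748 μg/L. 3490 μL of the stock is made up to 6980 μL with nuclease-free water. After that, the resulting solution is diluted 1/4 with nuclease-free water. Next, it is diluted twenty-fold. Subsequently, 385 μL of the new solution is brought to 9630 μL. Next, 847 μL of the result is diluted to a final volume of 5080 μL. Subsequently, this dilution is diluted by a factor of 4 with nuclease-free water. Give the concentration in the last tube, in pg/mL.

Overall dilution factor = 2 × 4 × 20 × 25.01 × 5.998 × 4 = 9.60 × 10⁴.
748 μg/L / 9.60 × 10⁴ = 7.79 × 10⁻³ μg/L = 7.79 pg/mL.

7.79 pg/mL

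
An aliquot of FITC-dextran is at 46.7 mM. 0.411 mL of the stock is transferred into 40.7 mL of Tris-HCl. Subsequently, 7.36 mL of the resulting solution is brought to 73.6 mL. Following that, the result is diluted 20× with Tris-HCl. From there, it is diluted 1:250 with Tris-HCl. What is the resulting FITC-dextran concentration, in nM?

9.34 nM

Overall dilution factor = 100.0 × 10 × 20 × 250 = 5.00 × 10⁶.
46.7 mM / 5.00 × 10⁶ = 9.34 × 10⁻⁶ mM = 9.34 nM.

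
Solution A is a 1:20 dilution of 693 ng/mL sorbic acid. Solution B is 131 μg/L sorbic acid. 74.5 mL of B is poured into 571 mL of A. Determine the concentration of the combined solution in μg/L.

C_A = 693 ng/mL / 20 = 34.6 ng/mL.
C_B = 131 μg/L = 131 ng/mL.
C_mix = (C_A·V_A + C_B·V_B)/(V_A + V_B) = (34.6×571 + 131×74.5) / 645.5 = 45.8 ng/mL = 45.8 μg/L.

45.8 μg/L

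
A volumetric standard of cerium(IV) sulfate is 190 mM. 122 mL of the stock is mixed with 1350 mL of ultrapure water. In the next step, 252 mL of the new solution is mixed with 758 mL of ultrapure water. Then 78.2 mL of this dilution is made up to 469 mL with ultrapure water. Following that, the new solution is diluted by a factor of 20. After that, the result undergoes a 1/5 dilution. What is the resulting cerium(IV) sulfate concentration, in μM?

6.55 μM

Overall dilution factor = 12.07 × 4.008 × 5.997 × 20 × 5 = 2.90 × 10⁴.
190 mM / 2.90 × 10⁴ = 6.55 × 10⁻³ mM = 6.55 μM.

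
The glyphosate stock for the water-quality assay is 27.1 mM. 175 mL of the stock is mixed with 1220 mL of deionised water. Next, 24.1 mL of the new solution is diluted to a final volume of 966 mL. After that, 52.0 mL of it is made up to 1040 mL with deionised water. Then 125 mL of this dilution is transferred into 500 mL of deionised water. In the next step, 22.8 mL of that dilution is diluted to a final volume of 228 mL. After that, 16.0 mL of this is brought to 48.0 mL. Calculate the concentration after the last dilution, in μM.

0.0283 μM

Overall dilution factor = 7.971 × 40.08 × 20 × 5 × 10 × 3 = 9.59 × 10⁵.
27.1 mM / 9.59 × 10⁵ = 2.83 × 10⁻⁵ mM = 0.0283 μM.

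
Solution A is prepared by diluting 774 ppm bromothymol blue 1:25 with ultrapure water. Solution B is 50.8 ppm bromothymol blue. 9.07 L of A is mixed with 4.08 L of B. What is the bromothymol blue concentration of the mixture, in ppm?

C_A = 774 ppm / 25 = 31.0 ppm.
C_mix = (C_A·V_A + C_B·V_B)/(V_A + V_B) = (31.0×9.07 + 50.8×4.08) / 13.15 = 37.1 ppm.

37.1 ppm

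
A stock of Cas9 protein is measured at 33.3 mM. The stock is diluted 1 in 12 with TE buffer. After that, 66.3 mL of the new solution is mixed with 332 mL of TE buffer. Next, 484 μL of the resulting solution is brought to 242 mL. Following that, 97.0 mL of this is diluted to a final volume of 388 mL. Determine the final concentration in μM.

0.231 μM

Overall dilution factor = 12 × 6.008 × 500 × 4 = 1.44 × 10⁵.
33.3 mM / 1.44 × 10⁵ = 2.31 × 10⁻⁴ mM = 0.231 μM.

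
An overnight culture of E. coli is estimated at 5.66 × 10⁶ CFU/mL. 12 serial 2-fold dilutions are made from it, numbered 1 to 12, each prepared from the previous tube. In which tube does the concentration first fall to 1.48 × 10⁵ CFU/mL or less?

Tube n has concentration 5.66 × 10⁶ CFU/mL / 2ⁿ.
Need 2ⁿ ≥ 5.66 × 10⁶ CFU/mL / 1.48 × 10⁵ CFU/mL = 38.2, so n ≥ 5.26.
First such tube: n = 6.

tube 6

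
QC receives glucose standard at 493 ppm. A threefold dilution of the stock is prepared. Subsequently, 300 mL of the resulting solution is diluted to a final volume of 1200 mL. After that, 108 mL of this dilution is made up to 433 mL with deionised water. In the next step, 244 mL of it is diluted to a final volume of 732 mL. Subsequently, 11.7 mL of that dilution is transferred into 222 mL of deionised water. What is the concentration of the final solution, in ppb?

171 ppb

Overall dilution factor = 3 × 4 × 4.009 × 3 × 19.97 = 2883.
493 ppm / 2883 = 0.171 ppm = 171 ppb.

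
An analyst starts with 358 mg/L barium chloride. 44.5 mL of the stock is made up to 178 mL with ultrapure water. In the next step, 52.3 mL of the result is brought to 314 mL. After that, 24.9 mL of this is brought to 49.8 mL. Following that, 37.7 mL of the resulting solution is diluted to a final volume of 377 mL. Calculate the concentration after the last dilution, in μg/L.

745 μg/L

Overall dilution factor = 4 × 6.004 × 2 × 10 = 480.
358 mg/L / 480 = 0.745 mg/L = 745 μg/L.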